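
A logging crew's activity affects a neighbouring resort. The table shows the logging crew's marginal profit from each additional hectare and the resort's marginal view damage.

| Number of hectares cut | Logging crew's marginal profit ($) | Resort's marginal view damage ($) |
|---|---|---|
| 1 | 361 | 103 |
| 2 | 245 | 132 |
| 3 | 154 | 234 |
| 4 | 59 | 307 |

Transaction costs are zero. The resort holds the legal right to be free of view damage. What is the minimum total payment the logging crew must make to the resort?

$235

Efficient level: marginal profit ≥ marginal view damage through level 2, so k* = 2.
With the resort holding the right, the logging crew must at least compensate total damage at k*: 103 + 132 = 235.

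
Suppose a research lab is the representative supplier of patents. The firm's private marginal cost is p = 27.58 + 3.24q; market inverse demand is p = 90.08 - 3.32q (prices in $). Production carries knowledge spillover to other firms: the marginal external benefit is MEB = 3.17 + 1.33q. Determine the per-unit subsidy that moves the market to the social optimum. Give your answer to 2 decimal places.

Social marginal cost = private MC − MEB = 24.41 + 1.91q.
Set SMC = demand: 24.41 + 1.91q = 90.08 - 3.32q → q* = 12.5564.
The Pigouvian subsidy equals MEB at q*: 3.17 + 1.33×12.5564 = 19.8700.

subsidy = $19.87 per unit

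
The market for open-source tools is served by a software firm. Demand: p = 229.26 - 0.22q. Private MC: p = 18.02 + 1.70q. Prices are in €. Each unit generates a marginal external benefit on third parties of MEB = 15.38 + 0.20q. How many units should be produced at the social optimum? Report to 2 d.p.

Social marginal cost = private MC − MEB = 2.64 + 1.50q.
Set SMC = demand: 2.64 + 1.50q = 229.26 - 0.22q → q* = 131.7558.

q* = 131.76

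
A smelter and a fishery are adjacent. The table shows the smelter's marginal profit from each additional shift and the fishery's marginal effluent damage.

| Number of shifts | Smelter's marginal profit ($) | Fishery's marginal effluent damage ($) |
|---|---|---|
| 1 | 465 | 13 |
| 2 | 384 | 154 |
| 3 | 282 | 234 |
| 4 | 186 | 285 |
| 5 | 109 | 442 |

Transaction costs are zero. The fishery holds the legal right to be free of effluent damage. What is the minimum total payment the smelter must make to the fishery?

$401

Efficient level: marginal profit ≥ marginal effluent damage through level 3, so k* = 3.
With the fishery holding the right, the smelter must at least compensate total damage at k*: 13 + 154 + 234 = 401.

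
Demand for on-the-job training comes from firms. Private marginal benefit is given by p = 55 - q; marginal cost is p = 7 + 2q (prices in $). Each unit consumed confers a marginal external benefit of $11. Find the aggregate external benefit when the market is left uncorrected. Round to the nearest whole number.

Market equilibrium (private): 7 + 2q = 55 - q → q_m = 16.0000.
Total external benefit = MEB × q_m = 11 × 16.0000 = 176.0000.

$176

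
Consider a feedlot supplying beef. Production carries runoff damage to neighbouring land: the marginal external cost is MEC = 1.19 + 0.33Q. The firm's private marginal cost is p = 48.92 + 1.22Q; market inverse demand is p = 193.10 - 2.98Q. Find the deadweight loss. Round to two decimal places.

DWL = 17.30

Market equilibrium (private): 48.92 + 1.22Q = 193.10 - 2.98Q → Q_m = 34.3286.
Social marginal cost = private MC + MEC = 50.11 + 1.55Q.
Set SMC = demand: 50.11 + 1.55Q = 193.10 - 2.98Q → Q* = 31.5651.
Between Q* and Q_m the wedge SMC − demand runs linearly from 0 to MEC(Q_m), so the loss is a triangle.
DWL = ½ × 2.7635 × 12.5184 = 17.2973.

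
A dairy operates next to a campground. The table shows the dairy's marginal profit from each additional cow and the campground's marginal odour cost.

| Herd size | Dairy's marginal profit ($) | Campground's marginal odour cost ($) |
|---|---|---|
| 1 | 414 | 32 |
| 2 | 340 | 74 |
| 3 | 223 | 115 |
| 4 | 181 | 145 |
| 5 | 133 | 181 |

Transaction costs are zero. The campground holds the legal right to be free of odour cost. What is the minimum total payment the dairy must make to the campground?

Efficient level: marginal profit ≥ marginal odour cost through level 4, so k* = 4.
With the campground holding the right, the dairy must at least compensate total damage at k*: 32 + 74 + 115 + 145 = 366.

$366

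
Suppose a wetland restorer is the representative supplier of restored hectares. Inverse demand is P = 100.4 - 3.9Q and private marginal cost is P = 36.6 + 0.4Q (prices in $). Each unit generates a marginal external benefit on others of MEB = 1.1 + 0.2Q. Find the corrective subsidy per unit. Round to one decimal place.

subsidy = $4.3 per unit

Social marginal cost = private MC − MEB = 35.5 + 0.2Q.
Set SMC = demand: 35.5 + 0.2Q = 100.4 - 3.9Q → Q* = 15.8293.
The Pigouvian subsidy equals MEB at Q*: 1.1 + 0.2×15.8293 = 4.2659.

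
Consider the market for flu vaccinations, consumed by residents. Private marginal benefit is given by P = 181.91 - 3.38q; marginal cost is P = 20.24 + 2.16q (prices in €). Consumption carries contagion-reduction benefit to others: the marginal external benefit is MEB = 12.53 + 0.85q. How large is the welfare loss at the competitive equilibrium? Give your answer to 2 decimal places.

Market equilibrium (private): 20.24 + 2.16q = 181.91 - 3.38q → q_m = 29.1823.
Social marginal benefit = demand + MEB = 194.44 - 2.53q.
Set SMB = MC: 194.44 - 2.53q = 20.24 + 2.16q → q* = 37.1429.
The welfare-loss triangle has base |q_m − q*| and height MEB(q_m) (the vertical gap between SMB and MC is zero at q* and MEB at q_m).
DWL = ½ × 7.9606 × 37.3350 = 148.6045.

DWL = €148.60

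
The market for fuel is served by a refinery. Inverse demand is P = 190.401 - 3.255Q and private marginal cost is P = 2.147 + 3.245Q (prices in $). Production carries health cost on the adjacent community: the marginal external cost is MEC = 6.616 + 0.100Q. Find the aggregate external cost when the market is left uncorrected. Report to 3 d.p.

$233.554

Market equilibrium (private): 2.147 + 3.245Q = 190.401 - 3.255Q → Q_m = 28.9622.
Total external cost = ∫₀^{Q_m} (6.616 + 0.100Q) dQ = 6.616×28.9622 + ½×0.100×28.9622² = 233.5544.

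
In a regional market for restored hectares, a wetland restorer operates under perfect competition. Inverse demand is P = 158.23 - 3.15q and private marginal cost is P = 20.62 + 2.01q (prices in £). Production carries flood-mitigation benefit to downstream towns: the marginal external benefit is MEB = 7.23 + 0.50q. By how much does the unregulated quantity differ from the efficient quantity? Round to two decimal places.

Market equilibrium (private): 20.62 + 2.01q = 158.23 - 3.15q → q_m = 26.6686.
Social marginal cost = private MC − MEB = 13.39 + 1.51q.
Set SMC = demand: 13.39 + 1.51q = 158.23 - 3.15q → q* = 31.0815.
Gap = |26.6686 − 31.0815| = 4.4129.

4.41 units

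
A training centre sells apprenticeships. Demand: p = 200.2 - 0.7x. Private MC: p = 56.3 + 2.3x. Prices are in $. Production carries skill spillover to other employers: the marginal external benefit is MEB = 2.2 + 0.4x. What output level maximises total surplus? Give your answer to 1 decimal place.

x* = 56.2

Social marginal cost = private MC − MEB = 54.1 + 1.9x.
Set SMC = demand: 54.1 + 1.9x = 200.2 - 0.7x → x* = 56.1923.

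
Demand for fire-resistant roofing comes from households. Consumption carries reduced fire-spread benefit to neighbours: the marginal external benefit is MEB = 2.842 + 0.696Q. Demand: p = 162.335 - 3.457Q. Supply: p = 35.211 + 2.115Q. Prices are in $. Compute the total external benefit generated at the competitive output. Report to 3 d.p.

Market equilibrium (private): 35.211 + 2.115Q = 162.335 - 3.457Q → Q_m = 22.8148.
Total external benefit = ∫₀^{Q_m} (2.842 + 0.696Q) dQ = 2.842×22.8148 + ½×0.696×22.8148² = 245.9789.

$245.979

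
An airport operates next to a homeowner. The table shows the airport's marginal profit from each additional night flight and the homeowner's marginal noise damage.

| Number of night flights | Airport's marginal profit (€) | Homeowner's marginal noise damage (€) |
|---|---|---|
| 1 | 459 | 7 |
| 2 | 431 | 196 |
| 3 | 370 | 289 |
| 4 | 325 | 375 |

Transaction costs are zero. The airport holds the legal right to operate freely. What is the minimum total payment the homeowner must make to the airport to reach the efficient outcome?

Left alone the airport would choose level 4 (marginal profit stays positive).
Efficient level: k* = 3 (marginal profit ≥ marginal noise damage through 3).
The homeowner must at least cover the airport's forgone profit from cutting 4→3: 325 = 325.

€325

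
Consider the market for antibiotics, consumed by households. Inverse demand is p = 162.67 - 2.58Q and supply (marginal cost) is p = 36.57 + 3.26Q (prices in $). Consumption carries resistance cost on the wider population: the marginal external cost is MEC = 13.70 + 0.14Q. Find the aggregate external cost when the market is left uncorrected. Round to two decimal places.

$328.45

Market equilibrium (private): 36.57 + 3.26Q = 162.67 - 2.58Q → Q_m = 21.5925.
Total external cost = ∫₀^{Q_m} (13.70 + 0.14Q) dQ = 13.70×21.5925 + ½×0.14×21.5925² = 328.4538.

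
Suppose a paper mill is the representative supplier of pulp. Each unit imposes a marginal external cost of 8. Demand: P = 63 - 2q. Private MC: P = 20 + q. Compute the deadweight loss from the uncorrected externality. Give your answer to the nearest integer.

DWL = 11

Market equilibrium (private): 20 + q = 63 - 2q → q_m = 14.3333.
Social marginal cost = private MC + MEC = 28 + q.
Set SMC = demand: 28 + q = 63 - 2q → q* = 11.6667.
The welfare-loss triangle has base |q_m − q*| and height MEC(q_m) (the vertical gap between SMC and demand is zero at q* and MEC at q_m).
DWL = ½ × 2.6666 × 8.0000 = 10.6664.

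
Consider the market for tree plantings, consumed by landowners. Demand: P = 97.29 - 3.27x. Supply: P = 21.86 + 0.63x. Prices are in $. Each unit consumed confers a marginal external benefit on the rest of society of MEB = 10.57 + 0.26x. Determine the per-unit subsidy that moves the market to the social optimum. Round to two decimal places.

Social marginal benefit = demand + MEB = 107.86 - 3.01x.
Set SMB = MC: 107.86 - 3.01x = 21.86 + 0.63x → x* = 23.6264.
The Pigouvian subsidy equals MEB at x*: 10.57 + 0.26×23.6264 = 16.7129.

subsidy = $16.71 per unit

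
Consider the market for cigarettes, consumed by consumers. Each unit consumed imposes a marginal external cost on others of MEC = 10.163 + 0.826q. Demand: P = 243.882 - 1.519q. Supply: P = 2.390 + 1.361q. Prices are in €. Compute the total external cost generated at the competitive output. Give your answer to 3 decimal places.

€3756.008

Market equilibrium (private): 2.390 + 1.361q = 243.882 - 1.519q → q_m = 83.8514.
Total external cost = ∫₀^{q_m} (10.163 + 0.826q) dq = 10.163×83.8514 + ½×0.826×83.8514² = 3756.0084.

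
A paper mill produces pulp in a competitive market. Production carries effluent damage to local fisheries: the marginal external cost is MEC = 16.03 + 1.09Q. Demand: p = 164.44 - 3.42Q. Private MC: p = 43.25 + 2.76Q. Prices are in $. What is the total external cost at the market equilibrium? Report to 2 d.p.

Market equilibrium (private): 43.25 + 2.76Q = 164.44 - 3.42Q → Q_m = 19.6100.
Total external cost = ∫₀^{Q_m} (16.03 + 1.09Q) dQ = 16.03×19.6100 + ½×1.09×19.6100² = 523.9292.

$523.93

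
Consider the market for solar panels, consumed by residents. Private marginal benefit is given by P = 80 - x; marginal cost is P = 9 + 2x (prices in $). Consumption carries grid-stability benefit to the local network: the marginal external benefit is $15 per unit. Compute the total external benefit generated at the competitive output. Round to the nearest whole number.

Market equilibrium (private): 9 + 2x = 80 - x → x_m = 23.6667.
Total external benefit = MEB × x_m = 15 × 23.6667 = 355.0005.

$355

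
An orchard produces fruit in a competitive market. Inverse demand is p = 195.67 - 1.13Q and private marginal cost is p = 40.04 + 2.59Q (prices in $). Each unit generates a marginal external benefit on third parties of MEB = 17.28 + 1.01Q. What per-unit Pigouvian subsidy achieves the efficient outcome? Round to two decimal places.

subsidy = $81.72 per unit

Social marginal cost = private MC − MEB = 22.76 + 1.58Q.
Set SMC = demand: 22.76 + 1.58Q = 195.67 - 1.13Q → Q* = 63.8044.
The Pigouvian subsidy equals MEB at Q*: 17.28 + 1.01×63.8044 = 81.7224.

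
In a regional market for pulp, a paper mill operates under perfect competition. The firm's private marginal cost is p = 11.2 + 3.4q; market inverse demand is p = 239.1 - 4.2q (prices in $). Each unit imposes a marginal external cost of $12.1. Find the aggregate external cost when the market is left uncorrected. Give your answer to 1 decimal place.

Market equilibrium (private): 11.2 + 3.4q = 239.1 - 4.2q → q_m = 29.9868.
Total external cost = MEC × q_m = 12.1 × 29.9868 = 362.8403.

$362.8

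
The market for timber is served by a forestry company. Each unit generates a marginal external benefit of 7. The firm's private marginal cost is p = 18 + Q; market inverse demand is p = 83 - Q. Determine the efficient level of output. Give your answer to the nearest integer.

Q* = 36

Social marginal cost = private MC − MEB = 11 + Q.
Set SMC = demand: 11 + Q = 83 - Q → Q* = 36.0000.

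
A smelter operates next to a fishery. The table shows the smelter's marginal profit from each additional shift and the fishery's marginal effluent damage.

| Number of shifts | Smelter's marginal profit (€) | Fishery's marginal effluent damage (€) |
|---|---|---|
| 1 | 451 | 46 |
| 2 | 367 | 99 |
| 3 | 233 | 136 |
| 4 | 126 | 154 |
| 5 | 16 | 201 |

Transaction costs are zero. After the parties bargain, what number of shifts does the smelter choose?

Bargaining reaches the level where marginal profit last exceeds marginal effluent damage.
That holds through level 3 (233 ≥ 136) but not at 4 (126 < 154).

3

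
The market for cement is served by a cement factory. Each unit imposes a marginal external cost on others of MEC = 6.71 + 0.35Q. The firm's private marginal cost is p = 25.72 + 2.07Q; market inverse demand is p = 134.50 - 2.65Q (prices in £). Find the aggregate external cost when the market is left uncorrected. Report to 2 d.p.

£247.59

Market equilibrium (private): 25.72 + 2.07Q = 134.50 - 2.65Q → Q_m = 23.0466.
Total external cost = ∫₀^{Q_m} (6.71 + 0.35Q) dQ = 6.71×23.0466 + ½×0.35×23.0466² = 247.5932.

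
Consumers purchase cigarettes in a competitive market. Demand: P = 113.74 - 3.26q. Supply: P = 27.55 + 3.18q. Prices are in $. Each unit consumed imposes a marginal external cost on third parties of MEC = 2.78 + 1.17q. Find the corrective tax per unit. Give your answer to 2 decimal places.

tax = $15.60 per unit

Social marginal benefit = demand − MEC = 110.96 - 4.43q.
Set SMB = MC: 110.96 - 4.43q = 27.55 + 3.18q → q* = 10.9606.
The Pigouvian tax equals MEC at q*: 2.78 + 1.17×10.9606 = 15.6039.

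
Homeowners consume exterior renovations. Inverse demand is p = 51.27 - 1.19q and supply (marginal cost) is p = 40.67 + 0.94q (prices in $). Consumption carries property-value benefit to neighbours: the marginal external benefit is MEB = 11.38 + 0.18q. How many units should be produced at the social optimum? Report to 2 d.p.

Social marginal benefit = demand + MEB = 62.65 - 1.01q.
Set SMB = MC: 62.65 - 1.01q = 40.67 + 0.94q → q* = 11.2718.

q* = 11.27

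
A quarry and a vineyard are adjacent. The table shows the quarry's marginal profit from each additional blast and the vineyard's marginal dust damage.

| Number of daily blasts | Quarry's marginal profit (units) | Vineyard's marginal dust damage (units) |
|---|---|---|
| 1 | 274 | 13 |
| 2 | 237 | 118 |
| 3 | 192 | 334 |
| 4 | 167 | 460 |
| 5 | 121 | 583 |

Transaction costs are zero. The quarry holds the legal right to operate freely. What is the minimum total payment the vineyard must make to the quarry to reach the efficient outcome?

480

Left alone the quarry would choose level 5 (marginal profit stays positive).
Efficient level: k* = 2 (marginal profit ≥ marginal dust damage through 2).
The vineyard must at least cover the quarry's forgone profit from cutting 5→2: 192 + 167 + 121 = 480.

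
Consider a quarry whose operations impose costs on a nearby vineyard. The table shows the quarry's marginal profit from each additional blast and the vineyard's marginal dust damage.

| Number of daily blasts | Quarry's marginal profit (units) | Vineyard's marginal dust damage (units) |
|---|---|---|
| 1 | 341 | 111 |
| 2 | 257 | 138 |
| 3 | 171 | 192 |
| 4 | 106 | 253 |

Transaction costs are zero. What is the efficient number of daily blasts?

Bargaining reaches the level where marginal profit last exceeds marginal dust damage.
That holds through level 2 (257 ≥ 138) but not at 3 (171 < 192).

2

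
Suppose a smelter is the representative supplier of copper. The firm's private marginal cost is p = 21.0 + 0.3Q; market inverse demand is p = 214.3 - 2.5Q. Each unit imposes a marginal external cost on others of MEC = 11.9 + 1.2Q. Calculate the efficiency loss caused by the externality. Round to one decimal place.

Market equilibrium (private): 21.0 + 0.3Q = 214.3 - 2.5Q → Q_m = 69.0357.
Social marginal cost = private MC + MEC = 32.9 + 1.5Q.
Set SMC = demand: 32.9 + 1.5Q = 214.3 - 2.5Q → Q* = 45.3500.
Height of the DWL triangle at Q_m is SMC(Q_m) − demand(Q_m) = MEC(Q_m) = 94.7429.
DWL = ½ × 23.6857 × 94.7429 = 1122.0260.

DWL = 1122.0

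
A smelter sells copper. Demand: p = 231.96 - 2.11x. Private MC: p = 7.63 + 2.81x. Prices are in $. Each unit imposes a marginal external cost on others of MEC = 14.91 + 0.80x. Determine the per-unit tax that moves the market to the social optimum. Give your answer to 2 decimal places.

Social marginal cost = private MC + MEC = 22.54 + 3.61x.
Set SMC = demand: 22.54 + 3.61x = 231.96 - 2.11x → x* = 36.6119.
The Pigouvian tax equals MEC at x*: 14.91 + 0.80×36.6119 = 44.1995.

tax = $44.20 per unit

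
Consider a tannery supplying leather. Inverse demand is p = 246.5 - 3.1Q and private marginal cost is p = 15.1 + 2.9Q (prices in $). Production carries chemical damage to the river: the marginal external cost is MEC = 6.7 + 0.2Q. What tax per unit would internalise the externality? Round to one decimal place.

tax = $13.9 per unit

Social marginal cost = private MC + MEC = 21.8 + 3.1Q.
Set SMC = demand: 21.8 + 3.1Q = 246.5 - 3.1Q → Q* = 36.2419.
The Pigouvian tax equals MEC at Q*: 6.7 + 0.2×36.2419 = 13.9484.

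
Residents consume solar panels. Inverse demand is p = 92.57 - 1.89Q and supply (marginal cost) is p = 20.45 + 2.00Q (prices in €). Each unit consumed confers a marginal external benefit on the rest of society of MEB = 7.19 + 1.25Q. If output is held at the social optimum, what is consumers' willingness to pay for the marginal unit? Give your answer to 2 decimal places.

P = €35.79

Social marginal benefit = demand + MEB = 99.76 - 0.64Q.
Set SMB = MC: 99.76 - 0.64Q = 20.45 + 2.00Q → Q* = 30.0417.
Consumer price on the demand curve at Q*: 92.57 − 1.89×30.0417 = 35.7912.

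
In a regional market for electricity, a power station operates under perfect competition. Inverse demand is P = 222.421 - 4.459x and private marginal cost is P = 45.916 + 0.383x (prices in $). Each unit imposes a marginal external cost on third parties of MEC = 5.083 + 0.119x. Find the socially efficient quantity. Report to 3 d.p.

x* = 34.554

Social marginal cost = private MC + MEC = 50.999 + 0.502x.
Set SMC = demand: 50.999 + 0.502x = 222.421 - 4.459x → x* = 34.5539.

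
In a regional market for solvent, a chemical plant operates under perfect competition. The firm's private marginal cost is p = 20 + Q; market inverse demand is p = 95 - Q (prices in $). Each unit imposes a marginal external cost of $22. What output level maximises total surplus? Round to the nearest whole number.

Q* = 27

Social marginal cost = private MC + MEC = 42 + Q.
Set SMC = demand: 42 + Q = 95 - Q → Q* = 26.5000.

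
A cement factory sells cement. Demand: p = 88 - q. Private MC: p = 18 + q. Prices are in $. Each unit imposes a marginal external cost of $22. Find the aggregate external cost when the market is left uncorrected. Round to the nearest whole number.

$770

Market equilibrium (private): 18 + q = 88 - q → q_m = 35.0000.
Total external cost = MEC × q_m = 22 × 35.0000 = 770.0000.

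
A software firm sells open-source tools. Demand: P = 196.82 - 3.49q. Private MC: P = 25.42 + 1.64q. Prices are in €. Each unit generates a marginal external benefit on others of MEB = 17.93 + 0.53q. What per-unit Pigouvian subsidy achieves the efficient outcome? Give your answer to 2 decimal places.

subsidy = €39.74 per unit

Social marginal cost = private MC − MEB = 7.49 + 1.11q.
Set SMC = demand: 7.49 + 1.11q = 196.82 - 3.49q → q* = 41.1587.
The Pigouvian subsidy equals MEB at q*: 17.93 + 0.53×41.1587 = 39.7441.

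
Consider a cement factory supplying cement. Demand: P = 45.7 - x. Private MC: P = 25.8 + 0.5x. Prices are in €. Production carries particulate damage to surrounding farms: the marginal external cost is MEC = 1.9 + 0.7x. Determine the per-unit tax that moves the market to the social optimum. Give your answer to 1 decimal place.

tax = €7.6 per unit

Social marginal cost = private MC + MEC = 27.7 + 1.2x.
Set SMC = demand: 27.7 + 1.2x = 45.7 - x → x* = 8.1818.
The Pigouvian tax equals MEC at x*: 1.9 + 0.7×8.1818 = 7.6273.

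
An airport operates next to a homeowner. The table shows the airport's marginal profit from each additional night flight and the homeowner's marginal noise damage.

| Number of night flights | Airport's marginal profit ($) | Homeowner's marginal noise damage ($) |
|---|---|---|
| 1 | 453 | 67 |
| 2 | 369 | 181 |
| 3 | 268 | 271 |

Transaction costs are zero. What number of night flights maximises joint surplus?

2

Bargaining reaches the level where marginal profit last exceeds marginal noise damage.
That holds through level 2 (369 ≥ 181) but not at 3 (268 < 271).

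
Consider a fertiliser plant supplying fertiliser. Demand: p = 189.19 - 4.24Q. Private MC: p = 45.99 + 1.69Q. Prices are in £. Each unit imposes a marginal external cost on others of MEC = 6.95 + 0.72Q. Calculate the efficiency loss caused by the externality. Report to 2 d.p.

DWL = £44.53

Market equilibrium (private): 45.99 + 1.69Q = 189.19 - 4.24Q → Q_m = 24.1484.
Social marginal cost = private MC + MEC = 52.94 + 2.41Q.
Set SMC = demand: 52.94 + 2.41Q = 189.19 - 4.24Q → Q* = 20.4887.
Between Q* and Q_m the wedge SMC − demand runs linearly from 0 to MEC(Q_m), so the loss is a triangle.
DWL = ½ × 3.6597 × 24.3368 = 44.5327.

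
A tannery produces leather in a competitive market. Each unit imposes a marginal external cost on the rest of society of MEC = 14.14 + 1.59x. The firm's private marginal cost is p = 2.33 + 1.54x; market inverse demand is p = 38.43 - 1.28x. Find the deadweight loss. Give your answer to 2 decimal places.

DWL = 134.90

Market equilibrium (private): 2.33 + 1.54x = 38.43 - 1.28x → x_m = 12.8014.
Social marginal cost = private MC + MEC = 16.47 + 3.13x.
Set SMC = demand: 16.47 + 3.13x = 38.43 - 1.28x → x* = 4.9796.
Height of the DWL triangle at x_m is SMC(x_m) − demand(x_m) = MEC(x_m) = 34.4943.
DWL = ½ × 7.8218 × 34.4943 = 134.9038.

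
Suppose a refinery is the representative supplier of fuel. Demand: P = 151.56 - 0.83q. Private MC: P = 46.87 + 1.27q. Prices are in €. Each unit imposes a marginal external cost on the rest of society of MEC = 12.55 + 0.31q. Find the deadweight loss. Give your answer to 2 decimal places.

DWL = €162.70

Market equilibrium (private): 46.87 + 1.27q = 151.56 - 0.83q → q_m = 49.8524.
Social marginal cost = private MC + MEC = 59.42 + 1.58q.
Set SMC = demand: 59.42 + 1.58q = 151.56 - 0.83q → q* = 38.2324.
The loss is the area between SMC and demand from q* to q_m; with linear curves that's a triangle of height MEC(q_m).
DWL = ½ × 11.6200 × 28.0042 = 162.7044.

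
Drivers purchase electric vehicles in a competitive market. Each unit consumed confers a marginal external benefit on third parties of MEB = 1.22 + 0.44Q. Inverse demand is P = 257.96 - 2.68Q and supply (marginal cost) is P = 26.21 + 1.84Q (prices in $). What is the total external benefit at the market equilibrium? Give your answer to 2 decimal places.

$640.89

Market equilibrium (private): 26.21 + 1.84Q = 257.96 - 2.68Q → Q_m = 51.2721.
Total external benefit = ∫₀^{Q_m} (1.22 + 0.44Q) dQ = 1.22×51.2721 + ½×0.44×51.2721² = 640.8942.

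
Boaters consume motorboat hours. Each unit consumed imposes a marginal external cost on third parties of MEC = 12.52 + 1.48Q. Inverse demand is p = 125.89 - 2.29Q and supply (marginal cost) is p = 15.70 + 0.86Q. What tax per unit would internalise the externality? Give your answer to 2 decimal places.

tax = 43.74 per unit

Social marginal benefit = demand − MEC = 113.37 - 3.77Q.
Set SMB = MC: 113.37 - 3.77Q = 15.70 + 0.86Q → Q* = 21.0950.
The Pigouvian tax equals MEC at Q*: 12.52 + 1.48×21.0950 = 43.7406.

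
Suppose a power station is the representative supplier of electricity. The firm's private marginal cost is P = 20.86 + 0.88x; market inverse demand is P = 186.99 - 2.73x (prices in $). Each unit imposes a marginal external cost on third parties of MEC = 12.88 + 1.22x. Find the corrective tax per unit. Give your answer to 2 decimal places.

tax = $51.59 per unit

Social marginal cost = private MC + MEC = 33.74 + 2.10x.
Set SMC = demand: 33.74 + 2.10x = 186.99 - 2.73x → x* = 31.7288.
The Pigouvian tax equals MEC at x*: 12.88 + 1.22×31.7288 = 51.5891.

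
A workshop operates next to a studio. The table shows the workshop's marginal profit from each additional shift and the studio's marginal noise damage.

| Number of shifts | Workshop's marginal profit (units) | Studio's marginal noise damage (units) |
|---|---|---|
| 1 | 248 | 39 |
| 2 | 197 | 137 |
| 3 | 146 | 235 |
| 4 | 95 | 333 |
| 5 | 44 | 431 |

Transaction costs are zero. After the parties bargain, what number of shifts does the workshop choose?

2

Bargaining reaches the level where marginal profit last exceeds marginal noise damage.
That holds through level 2 (197 ≥ 137) but not at 3 (146 < 235).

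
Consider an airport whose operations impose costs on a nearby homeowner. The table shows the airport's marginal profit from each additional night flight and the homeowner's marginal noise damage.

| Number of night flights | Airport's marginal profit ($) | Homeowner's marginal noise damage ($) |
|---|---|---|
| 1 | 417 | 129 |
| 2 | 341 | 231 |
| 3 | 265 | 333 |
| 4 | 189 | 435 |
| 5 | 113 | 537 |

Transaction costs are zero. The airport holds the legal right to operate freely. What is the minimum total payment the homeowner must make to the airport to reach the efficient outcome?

Left alone the airport would choose level 5 (marginal profit stays positive).
Efficient level: k* = 2 (marginal profit ≥ marginal noise damage through 2).
The homeowner must at least cover the airport's forgone profit from cutting 5→2: 265 + 189 + 113 = 567.

$567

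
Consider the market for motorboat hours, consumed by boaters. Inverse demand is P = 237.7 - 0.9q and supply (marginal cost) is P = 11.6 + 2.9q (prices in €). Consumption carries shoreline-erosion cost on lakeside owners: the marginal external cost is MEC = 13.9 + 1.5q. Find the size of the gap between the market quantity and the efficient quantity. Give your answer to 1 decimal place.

19.5 units

Market equilibrium (private): 11.6 + 2.9q = 237.7 - 0.9q → q_m = 59.5000.
Social marginal benefit = demand − MEC = 223.8 - 2.4q.
Set SMB = MC: 223.8 - 2.4q = 11.6 + 2.9q → q* = 40.0377.
Gap = |59.5000 − 40.0377| = 19.4623.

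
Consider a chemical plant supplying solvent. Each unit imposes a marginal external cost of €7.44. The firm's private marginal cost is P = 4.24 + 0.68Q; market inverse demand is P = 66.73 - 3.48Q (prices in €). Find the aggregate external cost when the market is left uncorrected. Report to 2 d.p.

Market equilibrium (private): 4.24 + 0.68Q = 66.73 - 3.48Q → Q_m = 15.0216.
Total external cost = MEC × Q_m = 7.44 × 15.0216 = 111.7607.

€111.76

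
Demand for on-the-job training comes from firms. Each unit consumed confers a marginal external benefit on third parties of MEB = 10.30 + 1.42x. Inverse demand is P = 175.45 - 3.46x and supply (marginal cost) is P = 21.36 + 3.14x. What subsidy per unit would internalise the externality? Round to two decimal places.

Social marginal benefit = demand + MEB = 185.75 - 2.04x.
Set SMB = MC: 185.75 - 2.04x = 21.36 + 3.14x → x* = 31.7355.
The Pigouvian subsidy equals MEB at x*: 10.30 + 1.42×31.7355 = 55.3644.

subsidy = 55.36 per unit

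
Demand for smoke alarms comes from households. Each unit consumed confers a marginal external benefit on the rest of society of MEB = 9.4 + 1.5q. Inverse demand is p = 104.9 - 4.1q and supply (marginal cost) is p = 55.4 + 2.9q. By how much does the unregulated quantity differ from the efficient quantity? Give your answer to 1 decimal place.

3.6 units

Market equilibrium (private): 55.4 + 2.9q = 104.9 - 4.1q → q_m = 7.0714.
Social marginal benefit = demand + MEB = 114.3 - 2.6q.
Set SMB = MC: 114.3 - 2.6q = 55.4 + 2.9q → q* = 10.7091.
Gap = |7.0714 − 10.7091| = 3.6377.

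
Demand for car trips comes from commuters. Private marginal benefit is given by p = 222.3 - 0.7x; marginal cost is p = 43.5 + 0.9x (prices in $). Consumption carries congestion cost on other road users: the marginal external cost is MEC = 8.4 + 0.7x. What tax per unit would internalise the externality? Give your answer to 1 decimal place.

tax = $60.3 per unit

Social marginal benefit = demand − MEC = 213.9 - 1.4x.
Set SMB = MC: 213.9 - 1.4x = 43.5 + 0.9x → x* = 74.0870.
The Pigouvian tax equals MEC at x*: 8.4 + 0.7×74.0870 = 60.2609.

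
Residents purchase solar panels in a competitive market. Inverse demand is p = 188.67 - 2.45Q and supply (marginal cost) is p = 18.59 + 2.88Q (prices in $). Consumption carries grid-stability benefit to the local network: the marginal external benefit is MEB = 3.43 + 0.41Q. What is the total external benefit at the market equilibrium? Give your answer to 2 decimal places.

Market equilibrium (private): 18.59 + 2.88Q = 188.67 - 2.45Q → Q_m = 31.9099.
Total external benefit = ∫₀^{Q_m} (3.43 + 0.41Q) dQ = 3.43×31.9099 + ½×0.41×31.9099² = 318.1905.

$318.19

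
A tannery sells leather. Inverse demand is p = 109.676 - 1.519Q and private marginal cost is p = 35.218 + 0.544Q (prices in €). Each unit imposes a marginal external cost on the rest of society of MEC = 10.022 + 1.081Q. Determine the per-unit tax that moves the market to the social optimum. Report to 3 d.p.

tax = €32.177 per unit

Social marginal cost = private MC + MEC = 45.240 + 1.625Q.
Set SMC = demand: 45.240 + 1.625Q = 109.676 - 1.519Q → Q* = 20.4949.
The Pigouvian tax equals MEC at Q*: 10.022 + 1.081×20.4949 = 32.1770.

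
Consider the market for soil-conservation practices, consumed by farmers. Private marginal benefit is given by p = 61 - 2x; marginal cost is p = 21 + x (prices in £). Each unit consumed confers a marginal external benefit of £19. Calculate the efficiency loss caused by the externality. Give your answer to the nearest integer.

Market equilibrium (private): 21 + x = 61 - 2x → x_m = 13.3333.
Social marginal benefit = demand + MEB = 80 - 2x.
Set SMB = MC: 80 - 2x = 21 + x → x* = 19.6667.
Height of the DWL triangle at x_m is SMB(x_m) − MC(x_m) = MEB(x_m) = 19.0000.
DWL = ½ × 6.3334 × 19.0000 = 60.1673.

DWL = £60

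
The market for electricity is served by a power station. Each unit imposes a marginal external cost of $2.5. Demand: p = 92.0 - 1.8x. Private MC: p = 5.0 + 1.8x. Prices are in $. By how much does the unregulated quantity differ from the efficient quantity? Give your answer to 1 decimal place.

0.7 units

Market equilibrium (private): 5.0 + 1.8x = 92.0 - 1.8x → x_m = 24.1667.
Social marginal cost = private MC + MEC = 7.5 + 1.8x.
Set SMC = demand: 7.5 + 1.8x = 92.0 - 1.8x → x* = 23.4722.
Gap = |24.1667 − 23.4722| = 0.6945.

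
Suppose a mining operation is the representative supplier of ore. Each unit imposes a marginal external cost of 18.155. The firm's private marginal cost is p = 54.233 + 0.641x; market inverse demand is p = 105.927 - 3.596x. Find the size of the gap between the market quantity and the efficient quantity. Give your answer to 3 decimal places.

4.285 units

Market equilibrium (private): 54.233 + 0.641x = 105.927 - 3.596x → x_m = 12.2006.
Social marginal cost = private MC + MEC = 72.388 + 0.641x.
Set SMC = demand: 72.388 + 0.641x = 105.927 - 3.596x → x* = 7.9157.
Gap = |12.2006 − 7.9157| = 4.2849.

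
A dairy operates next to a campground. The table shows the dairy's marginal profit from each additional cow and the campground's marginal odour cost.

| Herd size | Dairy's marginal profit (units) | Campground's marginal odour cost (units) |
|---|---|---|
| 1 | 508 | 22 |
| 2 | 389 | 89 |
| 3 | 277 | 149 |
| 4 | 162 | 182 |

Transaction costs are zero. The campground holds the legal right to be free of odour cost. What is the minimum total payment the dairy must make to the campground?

Efficient level: marginal profit ≥ marginal odour cost through level 3, so k* = 3.
With the campground holding the right, the dairy must at least compensate total damage at k*: 22 + 89 + 149 = 260.

260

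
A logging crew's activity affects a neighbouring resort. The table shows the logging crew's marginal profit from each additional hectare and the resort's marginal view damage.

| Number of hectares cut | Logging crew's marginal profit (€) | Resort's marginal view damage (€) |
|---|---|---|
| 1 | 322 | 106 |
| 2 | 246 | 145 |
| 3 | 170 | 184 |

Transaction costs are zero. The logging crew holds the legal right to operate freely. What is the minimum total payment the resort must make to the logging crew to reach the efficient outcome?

Left alone the logging crew would choose level 3 (marginal profit stays positive).
Efficient level: k* = 2 (marginal profit ≥ marginal view damage through 2).
The resort must at least cover the logging crew's forgone profit from cutting 3→2: 170 = 170.

€170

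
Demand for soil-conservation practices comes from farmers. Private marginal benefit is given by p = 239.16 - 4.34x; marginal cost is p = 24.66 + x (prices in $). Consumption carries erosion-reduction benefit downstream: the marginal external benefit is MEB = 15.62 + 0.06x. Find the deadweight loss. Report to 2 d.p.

Market equilibrium (private): 24.66 + x = 239.16 - 4.34x → x_m = 40.1685.
Social marginal benefit = demand + MEB = 254.78 - 4.28x.
Set SMB = MC: 254.78 - 4.28x = 24.66 + x → x* = 43.5833.
Between x* and x_m the wedge SMB − MC runs linearly from 0 to MEB(x_m), so the loss is a triangle.
DWL = ½ × 3.4148 × 18.0301 = 30.7846.

DWL = $30.78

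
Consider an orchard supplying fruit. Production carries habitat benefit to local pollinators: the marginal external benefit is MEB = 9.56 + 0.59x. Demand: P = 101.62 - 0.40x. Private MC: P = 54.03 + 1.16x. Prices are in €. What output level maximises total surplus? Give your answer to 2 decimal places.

Social marginal cost = private MC − MEB = 44.47 + 0.57x.
Set SMC = demand: 44.47 + 0.57x = 101.62 - 0.40x → x* = 58.9175.

x* = 58.92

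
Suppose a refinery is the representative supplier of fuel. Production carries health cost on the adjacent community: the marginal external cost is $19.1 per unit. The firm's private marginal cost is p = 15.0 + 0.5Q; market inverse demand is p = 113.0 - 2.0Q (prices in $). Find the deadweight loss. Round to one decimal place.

DWL = $73.0

Market equilibrium (private): 15.0 + 0.5Q = 113.0 - 2.0Q → Q_m = 39.2000.
Social marginal cost = private MC + MEC = 34.1 + 0.5Q.
Set SMC = demand: 34.1 + 0.5Q = 113.0 - 2.0Q → Q* = 31.5600.
Between Q* and Q_m the wedge SMC − demand runs linearly from 0 to MEC(Q_m), so the loss is a triangle.
DWL = ½ × 7.6400 × 19.1000 = 72.9620.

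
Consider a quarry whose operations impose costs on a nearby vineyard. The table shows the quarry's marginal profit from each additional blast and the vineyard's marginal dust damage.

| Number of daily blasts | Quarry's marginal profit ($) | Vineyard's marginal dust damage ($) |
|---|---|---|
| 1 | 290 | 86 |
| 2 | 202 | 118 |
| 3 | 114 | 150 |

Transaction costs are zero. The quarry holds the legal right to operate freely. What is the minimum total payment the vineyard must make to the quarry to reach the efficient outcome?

$114

Left alone the quarry would choose level 3 (marginal profit stays positive).
Efficient level: k* = 2 (marginal profit ≥ marginal dust damage through 2).
The vineyard must at least cover the quarry's forgone profit from cutting 3→2: 114 = 114.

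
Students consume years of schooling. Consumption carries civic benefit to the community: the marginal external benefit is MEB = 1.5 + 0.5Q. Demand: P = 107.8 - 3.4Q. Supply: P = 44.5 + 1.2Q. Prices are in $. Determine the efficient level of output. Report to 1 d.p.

Social marginal benefit = demand + MEB = 109.3 - 2.9Q.
Set SMB = MC: 109.3 - 2.9Q = 44.5 + 1.2Q → Q* = 15.8049.

Q* = 15.8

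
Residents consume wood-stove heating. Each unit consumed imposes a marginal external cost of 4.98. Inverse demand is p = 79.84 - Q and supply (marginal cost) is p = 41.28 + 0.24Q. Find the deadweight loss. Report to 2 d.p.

Market equilibrium (private): 41.28 + 0.24Q = 79.84 - Q → Q_m = 31.0968.
Social marginal benefit = demand − MEC = 74.86 - Q.
Set SMB = MC: 74.86 - Q = 41.28 + 0.24Q → Q* = 27.0806.
Height of the DWL triangle at Q_m is MC(Q_m) − SMB(Q_m) = MEC(Q_m) = 4.9800.
DWL = ½ × 4.0162 × 4.9800 = 10.0003.

DWL = 10.00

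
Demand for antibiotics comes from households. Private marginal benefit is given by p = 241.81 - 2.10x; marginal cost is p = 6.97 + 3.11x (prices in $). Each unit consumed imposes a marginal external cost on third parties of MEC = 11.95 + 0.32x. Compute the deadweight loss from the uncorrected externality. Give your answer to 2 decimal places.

DWL = $62.89

Market equilibrium (private): 6.97 + 3.11x = 241.81 - 2.10x → x_m = 45.0749.
Social marginal benefit = demand − MEC = 229.86 - 2.42x.
Set SMB = MC: 229.86 - 2.42x = 6.97 + 3.11x → x* = 40.3056.
The loss is the area between SMB and MC from x* to x_m; with linear curves that's a triangle of height MEC(x_m).
DWL = ½ × 4.7693 × 26.3740 = 62.8928.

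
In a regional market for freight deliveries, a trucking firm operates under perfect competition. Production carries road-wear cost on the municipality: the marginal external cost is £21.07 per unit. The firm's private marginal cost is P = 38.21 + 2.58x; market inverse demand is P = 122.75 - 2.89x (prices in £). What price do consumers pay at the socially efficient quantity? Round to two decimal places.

Social marginal cost = private MC + MEC = 59.28 + 2.58x.
Set SMC = demand: 59.28 + 2.58x = 122.75 - 2.89x → x* = 11.6033.
Consumer price on the demand curve at x*: 122.75 − 2.89×11.6033 = 89.2165.

P = £89.22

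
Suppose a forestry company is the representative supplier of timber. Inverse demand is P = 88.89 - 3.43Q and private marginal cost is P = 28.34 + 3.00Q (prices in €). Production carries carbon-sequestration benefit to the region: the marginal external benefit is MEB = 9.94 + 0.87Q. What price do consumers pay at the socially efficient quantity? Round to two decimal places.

Social marginal cost = private MC − MEB = 18.40 + 2.13Q.
Set SMC = demand: 18.40 + 2.13Q = 88.89 - 3.43Q → Q* = 12.6781.
Consumer price on the demand curve at Q*: 88.89 − 3.43×12.6781 = 45.4041.

P = €45.40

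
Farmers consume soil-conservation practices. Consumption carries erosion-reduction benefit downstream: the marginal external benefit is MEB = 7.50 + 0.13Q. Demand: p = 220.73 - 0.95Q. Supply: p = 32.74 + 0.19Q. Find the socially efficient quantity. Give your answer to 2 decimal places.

Q* = 193.55

Social marginal benefit = demand + MEB = 228.23 - 0.82Q.
Set SMB = MC: 228.23 - 0.82Q = 32.74 + 0.19Q → Q* = 193.5545.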